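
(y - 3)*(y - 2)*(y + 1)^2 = y^4 - 3*y^3 - 3*y^2 + 7*y + 6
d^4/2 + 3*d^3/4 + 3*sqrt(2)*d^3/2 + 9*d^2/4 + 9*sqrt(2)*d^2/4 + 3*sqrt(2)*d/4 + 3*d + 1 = (d/2 + sqrt(2))*(d + 1/2)*(d + 1)*(d + sqrt(2))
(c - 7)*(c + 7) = c^2 - 49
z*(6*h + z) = 6*h*z + z^2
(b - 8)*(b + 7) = b^2 - b - 56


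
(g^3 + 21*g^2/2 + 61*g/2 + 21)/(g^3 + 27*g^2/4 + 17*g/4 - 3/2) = 2*(2*g + 7)/(4*g - 1)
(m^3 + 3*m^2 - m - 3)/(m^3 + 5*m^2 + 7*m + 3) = (m - 1)/(m + 1)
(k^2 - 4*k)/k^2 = (k - 4)/k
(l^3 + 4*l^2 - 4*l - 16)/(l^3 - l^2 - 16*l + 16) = (l^2 - 4)/(l^2 - 5*l + 4)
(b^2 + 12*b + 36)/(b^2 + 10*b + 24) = (b + 6)/(b + 4)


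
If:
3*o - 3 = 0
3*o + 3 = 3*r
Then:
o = 1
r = 2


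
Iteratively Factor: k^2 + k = (k + 1)*(k)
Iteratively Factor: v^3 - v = (v - 1)*(v^2 + v) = (v - 1)*(v + 1)*(v)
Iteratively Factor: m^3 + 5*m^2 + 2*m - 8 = (m + 4)*(m^2 + m - 2) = (m + 2)*(m + 4)*(m - 1)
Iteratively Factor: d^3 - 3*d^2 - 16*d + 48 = (d - 4)*(d^2 + d - 12) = (d - 4)*(d - 3)*(d + 4)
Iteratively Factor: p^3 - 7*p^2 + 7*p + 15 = (p - 5)*(p^2 - 2*p - 3) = (p - 5)*(p + 1)*(p - 3)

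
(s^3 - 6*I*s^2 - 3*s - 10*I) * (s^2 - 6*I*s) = s^5 - 12*I*s^4 - 39*s^3 + 8*I*s^2 - 60*s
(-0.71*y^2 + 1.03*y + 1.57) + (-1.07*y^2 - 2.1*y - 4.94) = -1.78*y^2 - 1.07*y - 3.37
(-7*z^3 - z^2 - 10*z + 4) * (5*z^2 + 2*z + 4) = -35*z^5 - 19*z^4 - 80*z^3 - 4*z^2 - 32*z + 16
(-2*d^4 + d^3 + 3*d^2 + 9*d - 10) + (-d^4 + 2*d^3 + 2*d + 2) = -3*d^4 + 3*d^3 + 3*d^2 + 11*d - 8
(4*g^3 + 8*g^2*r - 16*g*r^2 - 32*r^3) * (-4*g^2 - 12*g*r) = -16*g^5 - 80*g^4*r - 32*g^3*r^2 + 320*g^2*r^3 + 384*g*r^4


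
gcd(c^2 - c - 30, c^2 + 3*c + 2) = 1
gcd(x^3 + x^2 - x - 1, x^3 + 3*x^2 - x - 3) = x^2 - 1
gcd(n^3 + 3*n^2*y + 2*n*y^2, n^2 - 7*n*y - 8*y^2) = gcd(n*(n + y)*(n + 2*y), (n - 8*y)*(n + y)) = n + y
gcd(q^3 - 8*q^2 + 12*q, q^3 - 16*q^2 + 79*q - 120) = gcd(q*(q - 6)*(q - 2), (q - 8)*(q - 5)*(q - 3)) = 1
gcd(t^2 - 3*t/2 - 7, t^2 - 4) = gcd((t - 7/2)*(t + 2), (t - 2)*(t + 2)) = t + 2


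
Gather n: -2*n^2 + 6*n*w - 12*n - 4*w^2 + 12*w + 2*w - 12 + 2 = -2*n^2 + n*(6*w - 12) - 4*w^2 + 14*w - 10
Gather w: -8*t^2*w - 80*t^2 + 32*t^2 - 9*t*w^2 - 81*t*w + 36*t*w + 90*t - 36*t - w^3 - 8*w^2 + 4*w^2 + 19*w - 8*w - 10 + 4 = -48*t^2 + 54*t - w^3 + w^2*(-9*t - 4) + w*(-8*t^2 - 45*t + 11) - 6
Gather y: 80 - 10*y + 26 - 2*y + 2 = 108 - 12*y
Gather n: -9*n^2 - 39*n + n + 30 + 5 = -9*n^2 - 38*n + 35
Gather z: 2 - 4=-2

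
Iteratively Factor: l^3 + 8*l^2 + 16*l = (l)*(l^2 + 8*l + 16) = l*(l + 4)*(l + 4)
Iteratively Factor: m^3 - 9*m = (m - 3)*(m^2 + 3*m) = (m - 3)*(m + 3)*(m)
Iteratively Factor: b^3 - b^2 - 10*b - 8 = (b - 4)*(b^2 + 3*b + 2) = (b - 4)*(b + 1)*(b + 2)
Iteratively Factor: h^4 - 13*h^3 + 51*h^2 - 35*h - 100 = (h - 5)*(h^3 - 8*h^2 + 11*h + 20) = (h - 5)*(h - 4)*(h^2 - 4*h - 5) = (h - 5)*(h - 4)*(h + 1)*(h - 5)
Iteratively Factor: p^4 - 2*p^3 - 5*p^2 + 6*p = (p - 3)*(p^3 + p^2 - 2*p) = p*(p - 3)*(p^2 + p - 2) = p*(p - 3)*(p + 2)*(p - 1)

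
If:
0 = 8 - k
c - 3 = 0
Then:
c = 3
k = 8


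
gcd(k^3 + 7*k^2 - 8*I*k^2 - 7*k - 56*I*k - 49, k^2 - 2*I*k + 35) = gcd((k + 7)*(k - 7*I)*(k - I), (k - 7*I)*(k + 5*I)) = k - 7*I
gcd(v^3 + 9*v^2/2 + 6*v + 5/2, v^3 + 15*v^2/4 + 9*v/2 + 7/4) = v^2 + 2*v + 1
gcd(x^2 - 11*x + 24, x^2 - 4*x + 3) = x - 3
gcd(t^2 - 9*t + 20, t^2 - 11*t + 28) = t - 4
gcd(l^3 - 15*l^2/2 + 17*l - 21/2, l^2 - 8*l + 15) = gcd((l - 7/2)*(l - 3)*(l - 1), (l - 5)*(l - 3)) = l - 3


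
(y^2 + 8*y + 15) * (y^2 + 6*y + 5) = y^4 + 14*y^3 + 68*y^2 + 130*y + 75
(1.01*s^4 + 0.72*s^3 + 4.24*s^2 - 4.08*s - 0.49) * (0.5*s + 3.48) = 0.505*s^5 + 3.8748*s^4 + 4.6256*s^3 + 12.7152*s^2 - 14.4434*s - 1.7052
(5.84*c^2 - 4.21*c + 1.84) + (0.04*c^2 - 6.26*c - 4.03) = 5.88*c^2 - 10.47*c - 2.19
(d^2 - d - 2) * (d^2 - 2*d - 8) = d^4 - 3*d^3 - 8*d^2 + 12*d + 16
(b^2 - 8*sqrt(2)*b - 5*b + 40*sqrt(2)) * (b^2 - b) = b^4 - 8*sqrt(2)*b^3 - 6*b^3 + 5*b^2 + 48*sqrt(2)*b^2 - 40*sqrt(2)*b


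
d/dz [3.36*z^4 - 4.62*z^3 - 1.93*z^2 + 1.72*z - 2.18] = 13.44*z^3 - 13.86*z^2 - 3.86*z + 1.72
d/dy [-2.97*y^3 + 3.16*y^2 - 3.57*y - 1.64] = -8.91*y^2 + 6.32*y - 3.57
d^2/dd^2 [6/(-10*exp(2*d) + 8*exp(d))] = 12*((5*exp(d) - 4)*(5*exp(d) - 1) - 2*(5*exp(d) - 2)^2)*exp(-d)/(5*exp(d) - 4)^3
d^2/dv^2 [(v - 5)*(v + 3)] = 2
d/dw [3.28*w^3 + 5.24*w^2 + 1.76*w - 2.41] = 9.84*w^2 + 10.48*w + 1.76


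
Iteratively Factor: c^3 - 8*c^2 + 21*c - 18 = (c - 2)*(c^2 - 6*c + 9) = (c - 3)*(c - 2)*(c - 3)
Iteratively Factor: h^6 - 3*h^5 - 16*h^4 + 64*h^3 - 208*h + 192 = (h + 4)*(h^5 - 7*h^4 + 12*h^3 + 16*h^2 - 64*h + 48) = (h - 3)*(h + 4)*(h^4 - 4*h^3 + 16*h - 16) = (h - 3)*(h + 2)*(h + 4)*(h^3 - 6*h^2 + 12*h - 8) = (h - 3)*(h - 2)*(h + 2)*(h + 4)*(h^2 - 4*h + 4) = (h - 3)*(h - 2)^2*(h + 2)*(h + 4)*(h - 2)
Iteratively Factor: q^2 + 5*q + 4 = (q + 1)*(q + 4)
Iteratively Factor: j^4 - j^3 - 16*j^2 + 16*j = (j - 4)*(j^3 + 3*j^2 - 4*j) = (j - 4)*(j - 1)*(j^2 + 4*j) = j*(j - 4)*(j - 1)*(j + 4)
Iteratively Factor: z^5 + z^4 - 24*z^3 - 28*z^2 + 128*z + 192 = (z - 3)*(z^4 + 4*z^3 - 12*z^2 - 64*z - 64) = (z - 3)*(z + 4)*(z^3 - 12*z - 16) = (z - 3)*(z + 2)*(z + 4)*(z^2 - 2*z - 8) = (z - 3)*(z + 2)^2*(z + 4)*(z - 4)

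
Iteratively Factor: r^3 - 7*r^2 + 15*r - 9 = (r - 3)*(r^2 - 4*r + 3) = (r - 3)*(r - 1)*(r - 3)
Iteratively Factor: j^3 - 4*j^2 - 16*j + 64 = (j - 4)*(j^2 - 16) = (j - 4)^2*(j + 4)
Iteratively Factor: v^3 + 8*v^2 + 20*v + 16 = (v + 4)*(v^2 + 4*v + 4) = (v + 2)*(v + 4)*(v + 2)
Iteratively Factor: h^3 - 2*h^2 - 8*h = (h - 4)*(h^2 + 2*h) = h*(h - 4)*(h + 2)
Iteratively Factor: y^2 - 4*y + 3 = (y - 1)*(y - 3)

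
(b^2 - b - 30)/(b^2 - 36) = (b + 5)/(b + 6)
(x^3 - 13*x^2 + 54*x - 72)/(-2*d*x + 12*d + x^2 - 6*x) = (x^2 - 7*x + 12)/(-2*d + x)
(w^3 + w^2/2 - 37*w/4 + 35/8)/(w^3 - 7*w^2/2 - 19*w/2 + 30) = (w^2 + 3*w - 7/4)/(w^2 - w - 12)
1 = 1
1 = 1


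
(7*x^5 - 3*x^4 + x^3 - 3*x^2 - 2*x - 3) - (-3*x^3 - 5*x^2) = 7*x^5 - 3*x^4 + 4*x^3 + 2*x^2 - 2*x - 3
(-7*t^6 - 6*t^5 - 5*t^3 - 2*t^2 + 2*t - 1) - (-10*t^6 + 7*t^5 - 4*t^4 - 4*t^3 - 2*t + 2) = 3*t^6 - 13*t^5 + 4*t^4 - t^3 - 2*t^2 + 4*t - 3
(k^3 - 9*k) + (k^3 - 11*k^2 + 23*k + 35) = 2*k^3 - 11*k^2 + 14*k + 35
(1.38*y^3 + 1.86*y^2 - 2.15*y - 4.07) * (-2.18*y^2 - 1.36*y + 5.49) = -3.0084*y^5 - 5.9316*y^4 + 9.7336*y^3 + 22.008*y^2 - 6.2683*y - 22.3443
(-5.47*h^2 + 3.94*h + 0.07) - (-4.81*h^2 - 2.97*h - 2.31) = -0.66*h^2 + 6.91*h + 2.38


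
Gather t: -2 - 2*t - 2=-2*t - 4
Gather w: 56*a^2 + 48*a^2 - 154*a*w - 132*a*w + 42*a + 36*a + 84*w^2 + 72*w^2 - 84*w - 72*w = 104*a^2 + 78*a + 156*w^2 + w*(-286*a - 156)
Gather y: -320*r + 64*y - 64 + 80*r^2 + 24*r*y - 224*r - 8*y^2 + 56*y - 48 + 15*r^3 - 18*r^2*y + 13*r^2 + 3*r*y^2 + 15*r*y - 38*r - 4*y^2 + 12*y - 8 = 15*r^3 + 93*r^2 - 582*r + y^2*(3*r - 12) + y*(-18*r^2 + 39*r + 132) - 120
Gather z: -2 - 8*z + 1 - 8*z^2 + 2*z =-8*z^2 - 6*z - 1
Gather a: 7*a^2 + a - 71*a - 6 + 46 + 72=7*a^2 - 70*a + 112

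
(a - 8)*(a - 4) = a^2 - 12*a + 32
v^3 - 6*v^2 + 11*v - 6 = (v - 3)*(v - 2)*(v - 1)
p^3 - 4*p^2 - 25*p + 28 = (p - 7)*(p - 1)*(p + 4)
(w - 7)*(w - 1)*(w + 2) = w^3 - 6*w^2 - 9*w + 14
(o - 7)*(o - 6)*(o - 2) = o^3 - 15*o^2 + 68*o - 84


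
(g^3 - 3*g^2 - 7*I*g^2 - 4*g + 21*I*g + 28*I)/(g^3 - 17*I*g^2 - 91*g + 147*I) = (g^2 - 3*g - 4)/(g^2 - 10*I*g - 21)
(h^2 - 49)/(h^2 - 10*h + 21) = (h + 7)/(h - 3)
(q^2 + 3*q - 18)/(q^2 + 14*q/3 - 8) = 3*(q - 3)/(3*q - 4)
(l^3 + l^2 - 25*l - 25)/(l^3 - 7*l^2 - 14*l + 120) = (l^2 + 6*l + 5)/(l^2 - 2*l - 24)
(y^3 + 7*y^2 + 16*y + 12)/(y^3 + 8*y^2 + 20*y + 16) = (y + 3)/(y + 4)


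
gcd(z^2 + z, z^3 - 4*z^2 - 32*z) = z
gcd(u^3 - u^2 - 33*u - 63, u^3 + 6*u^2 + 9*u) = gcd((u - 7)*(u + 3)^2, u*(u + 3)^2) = u^2 + 6*u + 9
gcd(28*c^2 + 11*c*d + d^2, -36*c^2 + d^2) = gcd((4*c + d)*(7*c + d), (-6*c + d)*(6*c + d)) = 1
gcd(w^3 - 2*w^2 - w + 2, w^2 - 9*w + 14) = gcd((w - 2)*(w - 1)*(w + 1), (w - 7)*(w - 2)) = w - 2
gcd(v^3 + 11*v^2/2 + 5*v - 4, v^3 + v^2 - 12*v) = v + 4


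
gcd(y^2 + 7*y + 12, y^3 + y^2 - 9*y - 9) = y + 3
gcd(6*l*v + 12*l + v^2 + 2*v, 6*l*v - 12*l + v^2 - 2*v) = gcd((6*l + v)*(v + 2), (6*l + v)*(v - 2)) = 6*l + v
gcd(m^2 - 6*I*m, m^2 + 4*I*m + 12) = 1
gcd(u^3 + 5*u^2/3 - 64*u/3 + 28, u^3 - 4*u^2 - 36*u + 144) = u + 6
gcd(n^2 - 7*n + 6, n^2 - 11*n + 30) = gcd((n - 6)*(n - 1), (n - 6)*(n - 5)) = n - 6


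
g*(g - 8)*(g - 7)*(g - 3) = g^4 - 18*g^3 + 101*g^2 - 168*g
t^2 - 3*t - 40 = (t - 8)*(t + 5)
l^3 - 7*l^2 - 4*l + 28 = (l - 7)*(l - 2)*(l + 2)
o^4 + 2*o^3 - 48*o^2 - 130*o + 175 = (o - 7)*(o - 1)*(o + 5)^2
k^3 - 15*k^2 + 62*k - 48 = (k - 8)*(k - 6)*(k - 1)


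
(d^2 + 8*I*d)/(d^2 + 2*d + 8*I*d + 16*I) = d/(d + 2)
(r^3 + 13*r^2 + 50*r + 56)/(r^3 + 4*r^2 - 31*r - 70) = (r + 4)/(r - 5)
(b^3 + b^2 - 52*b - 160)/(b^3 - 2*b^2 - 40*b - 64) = (b + 5)/(b + 2)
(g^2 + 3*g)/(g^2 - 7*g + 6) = g*(g + 3)/(g^2 - 7*g + 6)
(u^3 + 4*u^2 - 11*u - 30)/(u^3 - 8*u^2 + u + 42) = (u + 5)/(u - 7)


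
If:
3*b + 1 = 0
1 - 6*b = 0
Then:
No Solution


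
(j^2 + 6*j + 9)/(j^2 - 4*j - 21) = (j + 3)/(j - 7)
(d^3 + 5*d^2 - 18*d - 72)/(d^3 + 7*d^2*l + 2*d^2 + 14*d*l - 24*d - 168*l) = (d + 3)/(d + 7*l)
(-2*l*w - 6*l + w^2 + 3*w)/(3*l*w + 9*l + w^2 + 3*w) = (-2*l + w)/(3*l + w)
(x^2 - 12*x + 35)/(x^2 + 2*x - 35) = (x - 7)/(x + 7)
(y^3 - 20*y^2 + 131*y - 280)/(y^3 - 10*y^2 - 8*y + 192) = (y^2 - 12*y + 35)/(y^2 - 2*y - 24)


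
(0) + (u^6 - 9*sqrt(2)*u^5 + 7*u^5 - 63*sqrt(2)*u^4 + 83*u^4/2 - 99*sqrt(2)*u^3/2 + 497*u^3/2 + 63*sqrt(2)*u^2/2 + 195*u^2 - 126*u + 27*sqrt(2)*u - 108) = u^6 - 9*sqrt(2)*u^5 + 7*u^5 - 63*sqrt(2)*u^4 + 83*u^4/2 - 99*sqrt(2)*u^3/2 + 497*u^3/2 + 63*sqrt(2)*u^2/2 + 195*u^2 - 126*u + 27*sqrt(2)*u - 108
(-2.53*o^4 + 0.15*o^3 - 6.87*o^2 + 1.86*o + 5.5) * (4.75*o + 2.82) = -12.0175*o^5 - 6.4221*o^4 - 32.2095*o^3 - 10.5384*o^2 + 31.3702*o + 15.51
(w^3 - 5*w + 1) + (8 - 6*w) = w^3 - 11*w + 9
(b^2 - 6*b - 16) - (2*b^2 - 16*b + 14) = -b^2 + 10*b - 30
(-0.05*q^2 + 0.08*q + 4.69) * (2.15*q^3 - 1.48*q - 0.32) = -0.1075*q^5 + 0.172*q^4 + 10.1575*q^3 - 0.1024*q^2 - 6.9668*q - 1.5008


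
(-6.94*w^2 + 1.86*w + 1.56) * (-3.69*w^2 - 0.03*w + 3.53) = 25.6086*w^4 - 6.6552*w^3 - 30.3104*w^2 + 6.519*w + 5.5068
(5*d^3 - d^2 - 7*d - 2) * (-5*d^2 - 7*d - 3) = -25*d^5 - 30*d^4 + 27*d^3 + 62*d^2 + 35*d + 6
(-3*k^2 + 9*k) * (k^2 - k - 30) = -3*k^4 + 12*k^3 + 81*k^2 - 270*k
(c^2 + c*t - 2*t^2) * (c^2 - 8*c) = c^4 + c^3*t - 8*c^3 - 2*c^2*t^2 - 8*c^2*t + 16*c*t^2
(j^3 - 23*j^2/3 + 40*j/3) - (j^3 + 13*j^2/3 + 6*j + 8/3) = -12*j^2 + 22*j/3 - 8/3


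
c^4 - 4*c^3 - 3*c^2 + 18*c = c*(c - 3)^2*(c + 2)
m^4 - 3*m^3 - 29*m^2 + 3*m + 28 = (m - 7)*(m - 1)*(m + 1)*(m + 4)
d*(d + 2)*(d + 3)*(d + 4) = d^4 + 9*d^3 + 26*d^2 + 24*d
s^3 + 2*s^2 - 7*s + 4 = (s - 1)^2*(s + 4)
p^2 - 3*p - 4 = (p - 4)*(p + 1)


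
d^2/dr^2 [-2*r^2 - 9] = -4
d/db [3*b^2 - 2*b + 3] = 6*b - 2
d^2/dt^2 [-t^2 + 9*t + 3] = -2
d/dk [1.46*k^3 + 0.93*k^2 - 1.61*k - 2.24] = 4.38*k^2 + 1.86*k - 1.61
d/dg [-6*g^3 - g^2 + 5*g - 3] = -18*g^2 - 2*g + 5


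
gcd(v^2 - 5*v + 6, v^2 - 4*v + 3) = v - 3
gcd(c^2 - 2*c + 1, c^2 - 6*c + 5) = c - 1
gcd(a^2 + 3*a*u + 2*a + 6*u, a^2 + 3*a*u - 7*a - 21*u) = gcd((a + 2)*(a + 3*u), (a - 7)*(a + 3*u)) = a + 3*u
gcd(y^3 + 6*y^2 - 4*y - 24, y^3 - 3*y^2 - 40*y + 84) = y^2 + 4*y - 12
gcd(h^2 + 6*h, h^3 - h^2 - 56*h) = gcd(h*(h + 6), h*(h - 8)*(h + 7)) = h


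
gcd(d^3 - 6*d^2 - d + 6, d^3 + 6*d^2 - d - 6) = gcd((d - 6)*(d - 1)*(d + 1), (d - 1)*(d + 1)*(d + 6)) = d^2 - 1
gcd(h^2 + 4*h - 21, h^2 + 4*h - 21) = h^2 + 4*h - 21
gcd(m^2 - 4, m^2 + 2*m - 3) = 1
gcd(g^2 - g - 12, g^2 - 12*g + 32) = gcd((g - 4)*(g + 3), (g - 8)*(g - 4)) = g - 4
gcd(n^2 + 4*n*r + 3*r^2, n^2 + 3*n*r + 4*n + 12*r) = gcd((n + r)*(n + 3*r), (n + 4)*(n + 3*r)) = n + 3*r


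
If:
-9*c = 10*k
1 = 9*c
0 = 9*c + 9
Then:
No Solution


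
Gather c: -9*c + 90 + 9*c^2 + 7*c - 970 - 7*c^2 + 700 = 2*c^2 - 2*c - 180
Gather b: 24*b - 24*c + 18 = 24*b - 24*c + 18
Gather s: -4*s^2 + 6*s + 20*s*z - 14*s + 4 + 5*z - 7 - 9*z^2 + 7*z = -4*s^2 + s*(20*z - 8) - 9*z^2 + 12*z - 3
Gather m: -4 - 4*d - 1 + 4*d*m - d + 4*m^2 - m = -5*d + 4*m^2 + m*(4*d - 1) - 5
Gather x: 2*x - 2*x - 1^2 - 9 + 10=0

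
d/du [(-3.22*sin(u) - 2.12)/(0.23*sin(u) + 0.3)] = -0.4784*cos(u)/(0.23*sin(u) + 0.3)^2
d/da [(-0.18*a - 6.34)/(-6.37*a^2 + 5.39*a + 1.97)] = (-1.1466*a^2 - 80.7716*a + 33.818)/(40.5769*a^4 - 68.6686*a^3 + 3.9543*a^2 + 21.2366*a + 3.8809)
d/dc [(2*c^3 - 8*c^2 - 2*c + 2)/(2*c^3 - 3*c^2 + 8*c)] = 2*(5*c^4 + 20*c^3 - 41*c^2 + 6*c - 8)/(c^2*(4*c^4 - 12*c^3 + 41*c^2 - 48*c + 64))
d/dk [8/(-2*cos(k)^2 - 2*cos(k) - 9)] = -(16*sin(k) + 16*sin(2*k))/(2*cos(k) + cos(2*k) + 10)^2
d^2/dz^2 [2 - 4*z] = 0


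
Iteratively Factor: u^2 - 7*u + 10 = (u - 5)*(u - 2)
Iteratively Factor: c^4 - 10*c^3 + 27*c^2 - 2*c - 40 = (c - 4)*(c^3 - 6*c^2 + 3*c + 10) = (c - 5)*(c - 4)*(c^2 - c - 2) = (c - 5)*(c - 4)*(c - 2)*(c + 1)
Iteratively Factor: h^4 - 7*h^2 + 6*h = (h - 2)*(h^3 + 2*h^2 - 3*h) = (h - 2)*(h + 3)*(h^2 - h) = h*(h - 2)*(h + 3)*(h - 1)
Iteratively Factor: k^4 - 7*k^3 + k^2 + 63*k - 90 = (k + 3)*(k^3 - 10*k^2 + 31*k - 30) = (k - 2)*(k + 3)*(k^2 - 8*k + 15) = (k - 5)*(k - 2)*(k + 3)*(k - 3)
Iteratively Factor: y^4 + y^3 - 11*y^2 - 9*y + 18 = (y - 1)*(y^3 + 2*y^2 - 9*y - 18) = (y - 3)*(y - 1)*(y^2 + 5*y + 6) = (y - 3)*(y - 1)*(y + 2)*(y + 3)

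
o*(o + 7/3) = o^2 + 7*o/3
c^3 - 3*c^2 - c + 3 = (c - 3)*(c - 1)*(c + 1)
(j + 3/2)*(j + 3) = j^2 + 9*j/2 + 9/2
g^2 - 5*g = g*(g - 5)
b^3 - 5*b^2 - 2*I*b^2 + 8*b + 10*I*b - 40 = (b - 5)*(b - 4*I)*(b + 2*I)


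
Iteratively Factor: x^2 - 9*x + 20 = (x - 4)*(x - 5)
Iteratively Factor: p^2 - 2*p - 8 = (p - 4)*(p + 2)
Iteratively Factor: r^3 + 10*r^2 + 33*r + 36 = (r + 3)*(r^2 + 7*r + 12) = (r + 3)*(r + 4)*(r + 3)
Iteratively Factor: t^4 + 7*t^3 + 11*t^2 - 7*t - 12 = (t + 1)*(t^3 + 6*t^2 + 5*t - 12) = (t - 1)*(t + 1)*(t^2 + 7*t + 12) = (t - 1)*(t + 1)*(t + 4)*(t + 3)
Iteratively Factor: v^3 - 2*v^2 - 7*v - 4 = (v + 1)*(v^2 - 3*v - 4) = (v + 1)^2*(v - 4)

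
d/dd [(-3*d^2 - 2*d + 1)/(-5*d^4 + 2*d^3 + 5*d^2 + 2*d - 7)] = 2*(-15*d^5 - 12*d^4 + 14*d^3 - d^2 + 16*d + 6)/(25*d^8 - 20*d^7 - 46*d^6 + 103*d^4 - 8*d^3 - 66*d^2 - 28*d + 49)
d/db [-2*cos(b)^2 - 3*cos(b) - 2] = (4*cos(b) + 3)*sin(b)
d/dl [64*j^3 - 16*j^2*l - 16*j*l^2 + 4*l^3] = -16*j^2 - 32*j*l + 12*l^2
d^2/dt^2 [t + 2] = 0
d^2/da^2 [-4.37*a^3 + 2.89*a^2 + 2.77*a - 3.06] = 5.78 - 26.22*a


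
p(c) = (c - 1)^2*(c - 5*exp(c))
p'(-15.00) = 736.00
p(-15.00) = -3840.00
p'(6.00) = -70515.04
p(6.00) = -50278.60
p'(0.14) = 6.14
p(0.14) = -4.15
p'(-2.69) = 31.35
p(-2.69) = -41.25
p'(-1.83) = 16.48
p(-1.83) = -21.08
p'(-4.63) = 82.83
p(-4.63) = -148.30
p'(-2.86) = 34.92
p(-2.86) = -46.88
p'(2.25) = -185.53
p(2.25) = -70.61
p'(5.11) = -20742.76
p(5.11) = -13906.28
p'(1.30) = -11.79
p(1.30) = -1.53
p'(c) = (1 - 5*exp(c))*(c - 1)^2 + (c - 5*exp(c))*(2*c - 2) = (c - 1)*(2*c + (1 - 5*exp(c))*(c - 1) - 10*exp(c))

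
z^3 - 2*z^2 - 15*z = z*(z - 5)*(z + 3)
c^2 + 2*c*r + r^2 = (c + r)^2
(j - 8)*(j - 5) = j^2 - 13*j + 40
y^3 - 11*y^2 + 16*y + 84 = (y - 7)*(y - 6)*(y + 2)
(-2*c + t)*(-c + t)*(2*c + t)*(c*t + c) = 4*c^4*t + 4*c^4 - 4*c^3*t^2 - 4*c^3*t - c^2*t^3 - c^2*t^2 + c*t^4 + c*t^3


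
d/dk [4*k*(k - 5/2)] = 8*k - 10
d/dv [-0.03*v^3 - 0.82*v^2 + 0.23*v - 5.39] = -0.09*v^2 - 1.64*v + 0.23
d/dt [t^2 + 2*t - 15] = 2*t + 2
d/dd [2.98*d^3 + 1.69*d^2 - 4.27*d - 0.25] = 8.94*d^2 + 3.38*d - 4.27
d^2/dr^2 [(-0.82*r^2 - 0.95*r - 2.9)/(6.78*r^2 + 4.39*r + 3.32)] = (-38.526672*r^3 - 689.102928*r^2 - 389.59236*r + 28.392884)/(311.665752*r^6 + 605.403828*r^5 + 849.839778*r^4 + 677.507383*r^3 + 416.145732*r^2 + 145.165008*r + 36.594368)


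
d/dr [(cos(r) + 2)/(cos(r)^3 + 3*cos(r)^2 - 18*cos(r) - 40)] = (sin(r) + sin(2*r))/((cos(r) - 4)^2*(cos(r) + 5)^2)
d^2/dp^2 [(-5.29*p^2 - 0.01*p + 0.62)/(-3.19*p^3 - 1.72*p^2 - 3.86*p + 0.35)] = (107.663138*p^6 + 0.610566000000176*p^5 - 466.208292*p^4 - 42.1709019999999*p^3 - 37.5696359999999*p^2 - 28.815084*p - 17.898914)/(32.461759*p^9 + 52.508676*p^8 + 146.151126*p^7 + 121.477831*p^6 + 165.325164*p^5 + 47.917476*p^4 + 44.742461*p^3 - 15.01248*p^2 + 1.41855*p - 0.042875)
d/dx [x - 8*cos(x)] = 8*sin(x) + 1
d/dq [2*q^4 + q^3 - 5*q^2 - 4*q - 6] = 8*q^3 + 3*q^2 - 10*q - 4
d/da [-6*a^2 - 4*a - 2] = -12*a - 4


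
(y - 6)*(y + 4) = y^2 - 2*y - 24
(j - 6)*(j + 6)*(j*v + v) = j^3*v + j^2*v - 36*j*v - 36*v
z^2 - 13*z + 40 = (z - 8)*(z - 5)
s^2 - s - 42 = (s - 7)*(s + 6)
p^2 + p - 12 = (p - 3)*(p + 4)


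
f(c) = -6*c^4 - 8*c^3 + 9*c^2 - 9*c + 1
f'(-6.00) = 4203.00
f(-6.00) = -5669.00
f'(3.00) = -819.00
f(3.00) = -647.00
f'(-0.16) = -12.40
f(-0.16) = 2.70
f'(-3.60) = 734.90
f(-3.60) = -484.48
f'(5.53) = -4702.10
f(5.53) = -6737.59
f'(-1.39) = -15.94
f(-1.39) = 29.99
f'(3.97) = -1817.50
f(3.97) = -1883.88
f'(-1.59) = -1.82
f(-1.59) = 31.87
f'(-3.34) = 557.38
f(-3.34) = -317.15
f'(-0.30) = -15.91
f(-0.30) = 4.68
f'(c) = -24*c^3 - 24*c^2 + 18*c - 9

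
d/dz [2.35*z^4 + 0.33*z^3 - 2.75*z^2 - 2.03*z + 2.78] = 9.4*z^3 + 0.99*z^2 - 5.5*z - 2.03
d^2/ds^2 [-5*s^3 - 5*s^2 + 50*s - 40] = -30*s - 10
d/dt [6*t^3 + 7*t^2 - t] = 18*t^2 + 14*t - 1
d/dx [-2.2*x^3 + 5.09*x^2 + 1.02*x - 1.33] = -6.6*x^2 + 10.18*x + 1.02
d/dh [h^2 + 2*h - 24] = 2*h + 2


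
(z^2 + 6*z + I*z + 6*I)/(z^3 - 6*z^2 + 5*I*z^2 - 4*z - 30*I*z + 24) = (z + 6)/(z^2 + z*(-6 + 4*I) - 24*I)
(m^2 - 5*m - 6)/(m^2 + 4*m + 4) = (m^2 - 5*m - 6)/(m^2 + 4*m + 4)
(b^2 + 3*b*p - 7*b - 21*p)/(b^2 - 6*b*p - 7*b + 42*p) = (-b - 3*p)/(-b + 6*p)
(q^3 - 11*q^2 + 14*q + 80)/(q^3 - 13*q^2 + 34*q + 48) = (q^2 - 3*q - 10)/(q^2 - 5*q - 6)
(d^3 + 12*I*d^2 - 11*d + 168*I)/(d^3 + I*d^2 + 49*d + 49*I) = (d^2 + 5*I*d + 24)/(d^2 - 6*I*d + 7)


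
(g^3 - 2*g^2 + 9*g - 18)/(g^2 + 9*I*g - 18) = (g^2 - g*(2 + 3*I) + 6*I)/(g + 6*I)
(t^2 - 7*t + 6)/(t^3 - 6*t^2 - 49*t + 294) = (t - 1)/(t^2 - 49)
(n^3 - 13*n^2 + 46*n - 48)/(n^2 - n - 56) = (n^2 - 5*n + 6)/(n + 7)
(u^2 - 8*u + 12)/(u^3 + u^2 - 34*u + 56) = (u - 6)/(u^2 + 3*u - 28)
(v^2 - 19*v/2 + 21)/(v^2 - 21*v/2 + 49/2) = (v - 6)/(v - 7)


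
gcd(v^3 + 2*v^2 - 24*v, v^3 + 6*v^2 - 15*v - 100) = v - 4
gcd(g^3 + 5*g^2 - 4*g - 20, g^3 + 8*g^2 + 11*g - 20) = g + 5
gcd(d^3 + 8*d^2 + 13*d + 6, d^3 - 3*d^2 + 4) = d + 1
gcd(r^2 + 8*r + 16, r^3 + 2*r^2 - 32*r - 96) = r^2 + 8*r + 16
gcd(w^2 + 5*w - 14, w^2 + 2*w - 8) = w - 2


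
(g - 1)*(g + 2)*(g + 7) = g^3 + 8*g^2 + 5*g - 14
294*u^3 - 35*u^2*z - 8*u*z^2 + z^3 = (-7*u + z)^2*(6*u + z)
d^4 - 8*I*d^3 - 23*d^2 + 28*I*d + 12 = (d - 3*I)*(d - 2*I)^2*(d - I)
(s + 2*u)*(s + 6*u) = s^2 + 8*s*u + 12*u^2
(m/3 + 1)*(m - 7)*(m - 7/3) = m^3/3 - 19*m^2/9 - 35*m/9 + 49/3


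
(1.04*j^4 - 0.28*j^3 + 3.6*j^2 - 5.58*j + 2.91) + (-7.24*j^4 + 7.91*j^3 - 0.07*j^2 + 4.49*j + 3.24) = -6.2*j^4 + 7.63*j^3 + 3.53*j^2 - 1.09*j + 6.15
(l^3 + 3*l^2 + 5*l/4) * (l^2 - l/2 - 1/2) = l^5 + 5*l^4/2 - 3*l^3/4 - 17*l^2/8 - 5*l/8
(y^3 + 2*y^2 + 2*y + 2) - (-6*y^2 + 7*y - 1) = y^3 + 8*y^2 - 5*y + 3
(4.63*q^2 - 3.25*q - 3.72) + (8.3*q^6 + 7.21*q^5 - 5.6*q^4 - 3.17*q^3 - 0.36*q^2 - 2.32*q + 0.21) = 8.3*q^6 + 7.21*q^5 - 5.6*q^4 - 3.17*q^3 + 4.27*q^2 - 5.57*q - 3.51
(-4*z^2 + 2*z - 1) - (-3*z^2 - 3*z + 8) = -z^2 + 5*z - 9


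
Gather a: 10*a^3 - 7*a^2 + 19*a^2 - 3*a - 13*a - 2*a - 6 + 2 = 10*a^3 + 12*a^2 - 18*a - 4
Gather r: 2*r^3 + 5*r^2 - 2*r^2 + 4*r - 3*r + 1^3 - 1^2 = 2*r^3 + 3*r^2 + r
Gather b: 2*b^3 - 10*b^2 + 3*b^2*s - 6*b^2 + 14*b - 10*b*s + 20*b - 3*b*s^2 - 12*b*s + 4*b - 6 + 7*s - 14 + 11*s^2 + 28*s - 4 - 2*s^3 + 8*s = 2*b^3 + b^2*(3*s - 16) + b*(-3*s^2 - 22*s + 38) - 2*s^3 + 11*s^2 + 43*s - 24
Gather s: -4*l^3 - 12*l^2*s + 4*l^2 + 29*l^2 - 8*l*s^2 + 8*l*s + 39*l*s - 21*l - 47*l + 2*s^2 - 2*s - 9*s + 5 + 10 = -4*l^3 + 33*l^2 - 68*l + s^2*(2 - 8*l) + s*(-12*l^2 + 47*l - 11) + 15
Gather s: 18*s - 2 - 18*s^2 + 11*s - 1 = -18*s^2 + 29*s - 3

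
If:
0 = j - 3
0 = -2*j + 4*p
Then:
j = 3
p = 3/2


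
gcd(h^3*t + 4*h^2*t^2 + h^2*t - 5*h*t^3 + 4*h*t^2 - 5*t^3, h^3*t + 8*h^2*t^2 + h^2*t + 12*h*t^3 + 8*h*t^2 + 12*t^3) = h*t + t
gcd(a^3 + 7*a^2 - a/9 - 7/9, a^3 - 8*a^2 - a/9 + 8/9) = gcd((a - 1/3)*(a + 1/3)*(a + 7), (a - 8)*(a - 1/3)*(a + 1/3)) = a^2 - 1/9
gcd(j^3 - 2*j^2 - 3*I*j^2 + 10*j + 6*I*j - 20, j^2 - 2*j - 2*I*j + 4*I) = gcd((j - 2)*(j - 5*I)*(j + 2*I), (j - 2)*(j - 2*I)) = j - 2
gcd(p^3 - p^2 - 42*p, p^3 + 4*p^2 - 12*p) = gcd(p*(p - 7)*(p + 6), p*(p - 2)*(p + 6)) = p^2 + 6*p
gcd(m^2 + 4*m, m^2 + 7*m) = m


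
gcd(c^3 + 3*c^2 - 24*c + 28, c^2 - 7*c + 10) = c - 2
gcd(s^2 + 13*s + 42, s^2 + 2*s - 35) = s + 7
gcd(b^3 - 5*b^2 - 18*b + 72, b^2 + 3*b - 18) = b - 3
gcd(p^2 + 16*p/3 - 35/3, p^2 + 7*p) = p + 7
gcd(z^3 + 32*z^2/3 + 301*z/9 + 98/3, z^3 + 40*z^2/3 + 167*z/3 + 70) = z^2 + 25*z/3 + 14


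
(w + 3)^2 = w^2 + 6*w + 9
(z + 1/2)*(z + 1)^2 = z^3 + 5*z^2/2 + 2*z + 1/2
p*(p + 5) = p^2 + 5*p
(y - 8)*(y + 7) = y^2 - y - 56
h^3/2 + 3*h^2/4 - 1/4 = (h/2 + 1/2)*(h - 1/2)*(h + 1)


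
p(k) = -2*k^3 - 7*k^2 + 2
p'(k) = -6*k^2 - 14*k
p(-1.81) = -9.07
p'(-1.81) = 5.68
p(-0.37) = 1.14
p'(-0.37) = 4.36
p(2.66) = -85.17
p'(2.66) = -79.69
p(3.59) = -180.75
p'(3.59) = -127.59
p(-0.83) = -1.68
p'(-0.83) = 7.49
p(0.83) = -3.97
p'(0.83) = -15.75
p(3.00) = -115.00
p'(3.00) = -96.00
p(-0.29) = 1.46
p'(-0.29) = 3.56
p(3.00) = -115.00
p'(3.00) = -96.00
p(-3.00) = -7.00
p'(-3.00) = -12.00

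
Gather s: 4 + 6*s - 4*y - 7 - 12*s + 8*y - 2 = -6*s + 4*y - 5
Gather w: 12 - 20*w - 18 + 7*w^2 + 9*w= 7*w^2 - 11*w - 6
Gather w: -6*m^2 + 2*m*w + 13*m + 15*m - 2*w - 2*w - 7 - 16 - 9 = -6*m^2 + 28*m + w*(2*m - 4) - 32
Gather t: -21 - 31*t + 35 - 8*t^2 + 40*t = -8*t^2 + 9*t + 14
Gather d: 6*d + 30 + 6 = 6*d + 36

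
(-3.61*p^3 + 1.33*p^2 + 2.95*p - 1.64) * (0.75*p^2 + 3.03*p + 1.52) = -2.7075*p^5 - 9.9408*p^4 + 0.7552*p^3 + 9.7301*p^2 - 0.485199999999999*p - 2.4928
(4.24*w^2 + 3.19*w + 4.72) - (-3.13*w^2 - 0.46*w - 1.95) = 7.37*w^2 + 3.65*w + 6.67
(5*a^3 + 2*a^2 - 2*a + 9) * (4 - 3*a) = -15*a^4 + 14*a^3 + 14*a^2 - 35*a + 36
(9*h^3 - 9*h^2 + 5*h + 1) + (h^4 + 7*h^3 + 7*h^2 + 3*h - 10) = h^4 + 16*h^3 - 2*h^2 + 8*h - 9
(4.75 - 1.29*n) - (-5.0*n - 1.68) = 3.71*n + 6.43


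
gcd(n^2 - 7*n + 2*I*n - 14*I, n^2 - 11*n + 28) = n - 7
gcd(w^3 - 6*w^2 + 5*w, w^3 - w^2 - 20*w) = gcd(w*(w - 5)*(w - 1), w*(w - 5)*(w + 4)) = w^2 - 5*w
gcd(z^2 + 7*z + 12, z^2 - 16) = z + 4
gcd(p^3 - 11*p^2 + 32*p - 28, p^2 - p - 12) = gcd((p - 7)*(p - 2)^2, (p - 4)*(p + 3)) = 1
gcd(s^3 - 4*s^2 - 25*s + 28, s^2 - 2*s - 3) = 1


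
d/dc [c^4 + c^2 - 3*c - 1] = 4*c^3 + 2*c - 3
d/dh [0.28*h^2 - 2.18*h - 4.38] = 0.56*h - 2.18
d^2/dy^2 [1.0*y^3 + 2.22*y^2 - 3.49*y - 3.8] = 6.0*y + 4.44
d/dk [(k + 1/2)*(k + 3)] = 2*k + 7/2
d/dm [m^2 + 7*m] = 2*m + 7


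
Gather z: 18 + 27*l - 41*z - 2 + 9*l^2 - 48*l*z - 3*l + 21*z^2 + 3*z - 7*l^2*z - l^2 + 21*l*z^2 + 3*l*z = 8*l^2 + 24*l + z^2*(21*l + 21) + z*(-7*l^2 - 45*l - 38) + 16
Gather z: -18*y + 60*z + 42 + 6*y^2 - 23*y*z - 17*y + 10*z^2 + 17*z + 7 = 6*y^2 - 35*y + 10*z^2 + z*(77 - 23*y) + 49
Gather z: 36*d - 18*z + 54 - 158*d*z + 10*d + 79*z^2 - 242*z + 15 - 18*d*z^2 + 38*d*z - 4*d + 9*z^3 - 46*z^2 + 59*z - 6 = 42*d + 9*z^3 + z^2*(33 - 18*d) + z*(-120*d - 201) + 63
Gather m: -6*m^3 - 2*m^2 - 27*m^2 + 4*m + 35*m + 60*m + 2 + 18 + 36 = -6*m^3 - 29*m^2 + 99*m + 56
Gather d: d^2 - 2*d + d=d^2 - d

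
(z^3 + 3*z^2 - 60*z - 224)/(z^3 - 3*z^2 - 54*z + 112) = (z + 4)/(z - 2)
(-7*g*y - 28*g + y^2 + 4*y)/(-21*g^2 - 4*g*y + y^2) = (y + 4)/(3*g + y)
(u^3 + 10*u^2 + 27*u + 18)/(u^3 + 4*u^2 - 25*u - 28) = (u^2 + 9*u + 18)/(u^2 + 3*u - 28)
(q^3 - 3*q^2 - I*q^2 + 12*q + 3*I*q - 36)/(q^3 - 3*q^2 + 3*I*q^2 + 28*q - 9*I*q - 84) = (q + 3*I)/(q + 7*I)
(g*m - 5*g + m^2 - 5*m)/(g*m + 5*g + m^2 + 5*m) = (m - 5)/(m + 5)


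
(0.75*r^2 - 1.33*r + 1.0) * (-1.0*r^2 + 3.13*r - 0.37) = -0.75*r^4 + 3.6775*r^3 - 5.4404*r^2 + 3.6221*r - 0.37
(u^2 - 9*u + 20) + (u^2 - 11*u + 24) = 2*u^2 - 20*u + 44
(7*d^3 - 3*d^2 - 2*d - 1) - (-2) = 7*d^3 - 3*d^2 - 2*d + 1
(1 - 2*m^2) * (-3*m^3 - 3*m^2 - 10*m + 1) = 6*m^5 + 6*m^4 + 17*m^3 - 5*m^2 - 10*m + 1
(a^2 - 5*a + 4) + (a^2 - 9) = 2*a^2 - 5*a - 5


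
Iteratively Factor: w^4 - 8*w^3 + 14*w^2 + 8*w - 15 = (w + 1)*(w^3 - 9*w^2 + 23*w - 15) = (w - 3)*(w + 1)*(w^2 - 6*w + 5) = (w - 3)*(w - 1)*(w + 1)*(w - 5)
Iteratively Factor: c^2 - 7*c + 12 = (c - 4)*(c - 3)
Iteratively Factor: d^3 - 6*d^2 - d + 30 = (d - 5)*(d^2 - d - 6) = (d - 5)*(d - 3)*(d + 2)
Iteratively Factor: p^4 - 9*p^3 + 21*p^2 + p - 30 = (p + 1)*(p^3 - 10*p^2 + 31*p - 30) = (p - 5)*(p + 1)*(p^2 - 5*p + 6) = (p - 5)*(p - 3)*(p + 1)*(p - 2)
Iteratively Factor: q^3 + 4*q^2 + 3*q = (q)*(q^2 + 4*q + 3) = q*(q + 3)*(q + 1)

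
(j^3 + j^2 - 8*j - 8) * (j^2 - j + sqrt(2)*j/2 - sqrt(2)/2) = j^5 + sqrt(2)*j^4/2 - 9*j^3 - 9*sqrt(2)*j^2/2 + 8*j + 4*sqrt(2)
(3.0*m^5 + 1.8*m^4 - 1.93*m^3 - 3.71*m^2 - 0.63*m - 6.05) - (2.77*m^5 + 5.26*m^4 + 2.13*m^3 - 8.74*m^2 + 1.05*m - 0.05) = 0.23*m^5 - 3.46*m^4 - 4.06*m^3 + 5.03*m^2 - 1.68*m - 6.0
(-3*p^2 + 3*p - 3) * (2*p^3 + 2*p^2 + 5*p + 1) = -6*p^5 - 15*p^3 + 6*p^2 - 12*p - 3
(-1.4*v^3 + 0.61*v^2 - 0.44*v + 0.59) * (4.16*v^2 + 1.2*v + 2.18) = -5.824*v^5 + 0.8576*v^4 - 4.1504*v^3 + 3.2562*v^2 - 0.2512*v + 1.2862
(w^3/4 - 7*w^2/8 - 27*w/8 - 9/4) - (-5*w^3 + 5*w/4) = 21*w^3/4 - 7*w^2/8 - 37*w/8 - 9/4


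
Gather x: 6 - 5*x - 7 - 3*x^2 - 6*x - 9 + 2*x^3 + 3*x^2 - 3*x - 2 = 2*x^3 - 14*x - 12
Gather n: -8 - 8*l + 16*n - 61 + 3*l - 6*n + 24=-5*l + 10*n - 45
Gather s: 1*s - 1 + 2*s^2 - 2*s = 2*s^2 - s - 1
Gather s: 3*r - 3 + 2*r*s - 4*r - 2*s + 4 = -r + s*(2*r - 2) + 1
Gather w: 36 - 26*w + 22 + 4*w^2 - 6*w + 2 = 4*w^2 - 32*w + 60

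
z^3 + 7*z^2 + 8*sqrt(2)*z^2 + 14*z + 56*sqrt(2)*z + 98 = (z + 7)*(z + sqrt(2))*(z + 7*sqrt(2))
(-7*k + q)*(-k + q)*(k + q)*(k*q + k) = 7*k^4*q + 7*k^4 - k^3*q^2 - k^3*q - 7*k^2*q^3 - 7*k^2*q^2 + k*q^4 + k*q^3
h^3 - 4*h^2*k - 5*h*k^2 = h*(h - 5*k)*(h + k)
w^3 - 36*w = w*(w - 6)*(w + 6)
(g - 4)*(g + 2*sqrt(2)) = g^2 - 4*g + 2*sqrt(2)*g - 8*sqrt(2)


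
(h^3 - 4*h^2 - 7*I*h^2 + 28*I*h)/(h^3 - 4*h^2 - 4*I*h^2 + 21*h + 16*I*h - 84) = h/(h + 3*I)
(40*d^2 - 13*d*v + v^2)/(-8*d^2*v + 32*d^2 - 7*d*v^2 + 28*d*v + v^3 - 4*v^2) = (-5*d + v)/(d*v - 4*d + v^2 - 4*v)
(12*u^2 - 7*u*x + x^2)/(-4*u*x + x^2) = (-3*u + x)/x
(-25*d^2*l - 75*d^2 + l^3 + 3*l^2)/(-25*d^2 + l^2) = l + 3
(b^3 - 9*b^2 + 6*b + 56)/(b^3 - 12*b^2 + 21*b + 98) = (b - 4)/(b - 7)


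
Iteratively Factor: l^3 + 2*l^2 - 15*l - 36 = (l + 3)*(l^2 - l - 12) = (l + 3)^2*(l - 4)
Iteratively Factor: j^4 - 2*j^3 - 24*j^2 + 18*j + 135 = (j - 5)*(j^3 + 3*j^2 - 9*j - 27) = (j - 5)*(j + 3)*(j^2 - 9) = (j - 5)*(j + 3)^2*(j - 3)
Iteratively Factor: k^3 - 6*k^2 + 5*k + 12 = (k - 4)*(k^2 - 2*k - 3) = (k - 4)*(k - 3)*(k + 1)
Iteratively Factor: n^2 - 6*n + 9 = (n - 3)*(n - 3)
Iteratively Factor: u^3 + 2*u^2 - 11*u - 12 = (u - 3)*(u^2 + 5*u + 4) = (u - 3)*(u + 1)*(u + 4)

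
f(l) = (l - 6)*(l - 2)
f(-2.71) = 41.02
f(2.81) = -2.58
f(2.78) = -2.51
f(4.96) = -3.08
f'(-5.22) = -18.44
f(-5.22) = 81.01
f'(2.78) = -2.44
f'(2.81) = -2.38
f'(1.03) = -5.94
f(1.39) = 2.81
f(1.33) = 3.13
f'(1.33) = -5.34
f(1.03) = 4.82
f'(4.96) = 1.92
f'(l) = 2*l - 8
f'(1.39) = -5.22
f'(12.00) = 16.00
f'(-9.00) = -26.00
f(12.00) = 60.00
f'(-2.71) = -13.42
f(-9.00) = 165.00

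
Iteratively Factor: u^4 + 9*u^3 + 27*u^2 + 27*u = (u + 3)*(u^3 + 6*u^2 + 9*u) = u*(u + 3)*(u^2 + 6*u + 9) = u*(u + 3)^2*(u + 3)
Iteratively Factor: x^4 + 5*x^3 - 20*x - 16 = (x - 2)*(x^3 + 7*x^2 + 14*x + 8) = (x - 2)*(x + 1)*(x^2 + 6*x + 8) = (x - 2)*(x + 1)*(x + 2)*(x + 4)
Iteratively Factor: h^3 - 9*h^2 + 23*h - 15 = (h - 5)*(h^2 - 4*h + 3) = (h - 5)*(h - 3)*(h - 1)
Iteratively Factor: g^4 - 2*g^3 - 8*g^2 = (g + 2)*(g^3 - 4*g^2) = g*(g + 2)*(g^2 - 4*g) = g^2*(g + 2)*(g - 4)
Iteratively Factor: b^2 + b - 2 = (b - 1)*(b + 2)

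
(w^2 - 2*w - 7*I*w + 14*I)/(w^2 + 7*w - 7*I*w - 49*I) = (w - 2)/(w + 7)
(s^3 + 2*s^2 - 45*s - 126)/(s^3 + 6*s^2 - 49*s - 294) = (s + 3)/(s + 7)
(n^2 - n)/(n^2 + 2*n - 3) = n/(n + 3)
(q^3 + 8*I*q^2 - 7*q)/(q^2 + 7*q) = (q^2 + 8*I*q - 7)/(q + 7)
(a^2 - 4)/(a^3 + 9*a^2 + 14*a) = (a - 2)/(a*(a + 7))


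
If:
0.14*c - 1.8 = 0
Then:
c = 12.86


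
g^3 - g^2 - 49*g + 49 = (g - 7)*(g - 1)*(g + 7)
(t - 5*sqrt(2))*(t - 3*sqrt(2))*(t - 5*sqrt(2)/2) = t^3 - 21*sqrt(2)*t^2/2 + 70*t - 75*sqrt(2)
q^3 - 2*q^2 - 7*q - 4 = (q - 4)*(q + 1)^2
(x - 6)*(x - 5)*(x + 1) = x^3 - 10*x^2 + 19*x + 30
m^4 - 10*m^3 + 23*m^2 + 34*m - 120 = (m - 5)*(m - 4)*(m - 3)*(m + 2)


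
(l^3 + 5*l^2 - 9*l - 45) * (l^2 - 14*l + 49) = l^5 - 9*l^4 - 30*l^3 + 326*l^2 + 189*l - 2205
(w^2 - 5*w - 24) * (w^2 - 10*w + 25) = w^4 - 15*w^3 + 51*w^2 + 115*w - 600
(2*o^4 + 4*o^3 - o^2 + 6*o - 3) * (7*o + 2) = 14*o^5 + 32*o^4 + o^3 + 40*o^2 - 9*o - 6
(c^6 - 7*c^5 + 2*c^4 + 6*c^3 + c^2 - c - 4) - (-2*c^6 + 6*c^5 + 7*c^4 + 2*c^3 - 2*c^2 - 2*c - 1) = 3*c^6 - 13*c^5 - 5*c^4 + 4*c^3 + 3*c^2 + c - 3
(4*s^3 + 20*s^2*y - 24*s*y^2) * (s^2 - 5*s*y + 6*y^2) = 4*s^5 - 100*s^3*y^2 + 240*s^2*y^3 - 144*s*y^4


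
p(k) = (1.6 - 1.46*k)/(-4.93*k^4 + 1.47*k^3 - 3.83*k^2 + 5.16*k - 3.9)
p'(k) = (1.6 - 1.46*k)*(19.72*k^3 - 4.41*k^2 + 7.66*k - 5.16)/(-4.93*k^4 + 1.47*k^3 - 3.83*k^2 + 5.16*k - 3.9)^2 - 1.46/(-4.93*k^4 + 1.47*k^3 - 3.83*k^2 + 5.16*k - 3.9) = (-21.5934*k^4 + 35.8444*k^3 - 12.6478*k^2 + 12.256*k - 2.562)/(24.3049*k^8 - 14.4942*k^7 + 39.9247*k^6 - 62.1378*k^5 + 68.2933*k^4 - 50.9916*k^3 + 56.4996*k^2 - 40.248*k + 15.21)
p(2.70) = 0.01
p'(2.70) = -0.01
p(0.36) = -0.42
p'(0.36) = 0.23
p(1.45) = 0.02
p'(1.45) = 0.01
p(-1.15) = -0.13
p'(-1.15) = -0.19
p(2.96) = 0.01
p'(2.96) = -0.01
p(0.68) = -0.22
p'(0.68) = 0.87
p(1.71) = 0.02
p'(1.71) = -0.01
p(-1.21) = -0.12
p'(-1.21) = -0.17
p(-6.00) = -0.00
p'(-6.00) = -0.00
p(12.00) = 0.00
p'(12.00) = -0.00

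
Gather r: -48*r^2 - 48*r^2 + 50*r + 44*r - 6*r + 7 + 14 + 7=-96*r^2 + 88*r + 28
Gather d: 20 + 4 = 24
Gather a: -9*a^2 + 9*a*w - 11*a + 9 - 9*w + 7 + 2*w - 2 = -9*a^2 + a*(9*w - 11) - 7*w + 14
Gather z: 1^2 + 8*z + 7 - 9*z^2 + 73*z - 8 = -9*z^2 + 81*z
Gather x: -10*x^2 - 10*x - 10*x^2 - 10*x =-20*x^2 - 20*x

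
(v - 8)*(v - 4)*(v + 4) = v^3 - 8*v^2 - 16*v + 128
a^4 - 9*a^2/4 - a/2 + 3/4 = (a - 3/2)*(a - 1/2)*(a + 1)^2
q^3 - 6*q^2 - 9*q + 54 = (q - 6)*(q - 3)*(q + 3)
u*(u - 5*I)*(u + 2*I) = u^3 - 3*I*u^2 + 10*u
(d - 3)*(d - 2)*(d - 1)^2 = d^4 - 7*d^3 + 17*d^2 - 17*d + 6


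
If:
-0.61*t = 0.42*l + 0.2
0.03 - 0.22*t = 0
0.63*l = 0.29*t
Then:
No Solution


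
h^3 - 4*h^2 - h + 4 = (h - 4)*(h - 1)*(h + 1)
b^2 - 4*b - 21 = (b - 7)*(b + 3)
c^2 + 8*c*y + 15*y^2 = (c + 3*y)*(c + 5*y)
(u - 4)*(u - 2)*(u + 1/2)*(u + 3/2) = u^4 - 4*u^3 - 13*u^2/4 + 23*u/2 + 6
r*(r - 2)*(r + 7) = r^3 + 5*r^2 - 14*r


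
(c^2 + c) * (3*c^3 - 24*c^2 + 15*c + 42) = 3*c^5 - 21*c^4 - 9*c^3 + 57*c^2 + 42*c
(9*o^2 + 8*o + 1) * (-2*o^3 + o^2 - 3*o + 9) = -18*o^5 - 7*o^4 - 21*o^3 + 58*o^2 + 69*o + 9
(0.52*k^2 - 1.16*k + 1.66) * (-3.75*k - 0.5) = -1.95*k^3 + 4.09*k^2 - 5.645*k - 0.83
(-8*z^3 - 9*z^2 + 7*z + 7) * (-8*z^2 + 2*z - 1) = 64*z^5 + 56*z^4 - 66*z^3 - 33*z^2 + 7*z - 7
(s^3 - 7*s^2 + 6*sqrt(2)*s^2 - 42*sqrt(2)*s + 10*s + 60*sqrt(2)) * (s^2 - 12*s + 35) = s^5 - 19*s^4 + 6*sqrt(2)*s^4 - 114*sqrt(2)*s^3 + 129*s^3 - 365*s^2 + 774*sqrt(2)*s^2 - 2190*sqrt(2)*s + 350*s + 2100*sqrt(2)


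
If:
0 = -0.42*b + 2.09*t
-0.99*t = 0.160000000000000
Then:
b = -0.80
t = -0.16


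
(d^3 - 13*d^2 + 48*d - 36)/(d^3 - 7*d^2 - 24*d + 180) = (d - 1)/(d + 5)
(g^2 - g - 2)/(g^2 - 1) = (g - 2)/(g - 1)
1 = 1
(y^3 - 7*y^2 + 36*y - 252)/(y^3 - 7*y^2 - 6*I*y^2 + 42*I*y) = (y + 6*I)/y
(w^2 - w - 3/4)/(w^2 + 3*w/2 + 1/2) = (w - 3/2)/(w + 1)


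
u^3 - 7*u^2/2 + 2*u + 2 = (u - 2)^2*(u + 1/2)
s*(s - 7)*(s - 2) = s^3 - 9*s^2 + 14*s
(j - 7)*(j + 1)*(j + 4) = j^3 - 2*j^2 - 31*j - 28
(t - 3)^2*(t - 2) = t^3 - 8*t^2 + 21*t - 18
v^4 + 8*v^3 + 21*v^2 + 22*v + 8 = (v + 1)^2*(v + 2)*(v + 4)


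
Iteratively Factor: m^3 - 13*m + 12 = (m - 1)*(m^2 + m - 12) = (m - 3)*(m - 1)*(m + 4)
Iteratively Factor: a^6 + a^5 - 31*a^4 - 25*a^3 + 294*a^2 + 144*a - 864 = (a + 3)*(a^5 - 2*a^4 - 25*a^3 + 50*a^2 + 144*a - 288) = (a + 3)*(a + 4)*(a^4 - 6*a^3 - a^2 + 54*a - 72) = (a - 2)*(a + 3)*(a + 4)*(a^3 - 4*a^2 - 9*a + 36) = (a - 4)*(a - 2)*(a + 3)*(a + 4)*(a^2 - 9) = (a - 4)*(a - 2)*(a + 3)^2*(a + 4)*(a - 3)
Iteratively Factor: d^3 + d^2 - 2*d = (d - 1)*(d^2 + 2*d) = d*(d - 1)*(d + 2)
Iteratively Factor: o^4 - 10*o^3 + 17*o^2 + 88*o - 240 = (o - 4)*(o^3 - 6*o^2 - 7*o + 60) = (o - 5)*(o - 4)*(o^2 - o - 12) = (o - 5)*(o - 4)*(o + 3)*(o - 4)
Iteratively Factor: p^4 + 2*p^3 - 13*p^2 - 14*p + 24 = (p - 1)*(p^3 + 3*p^2 - 10*p - 24) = (p - 3)*(p - 1)*(p^2 + 6*p + 8) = (p - 3)*(p - 1)*(p + 2)*(p + 4)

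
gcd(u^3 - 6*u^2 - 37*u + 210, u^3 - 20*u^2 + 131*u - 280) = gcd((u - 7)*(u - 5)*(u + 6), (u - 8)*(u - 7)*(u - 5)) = u^2 - 12*u + 35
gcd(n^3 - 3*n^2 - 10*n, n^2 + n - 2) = n + 2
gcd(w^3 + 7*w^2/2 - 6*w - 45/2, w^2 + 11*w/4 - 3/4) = w + 3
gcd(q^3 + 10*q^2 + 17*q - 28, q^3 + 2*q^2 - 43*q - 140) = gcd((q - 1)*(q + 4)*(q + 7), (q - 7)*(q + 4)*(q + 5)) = q + 4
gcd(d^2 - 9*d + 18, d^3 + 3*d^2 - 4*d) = 1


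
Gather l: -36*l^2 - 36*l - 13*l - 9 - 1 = -36*l^2 - 49*l - 10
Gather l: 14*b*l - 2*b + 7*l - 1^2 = -2*b + l*(14*b + 7) - 1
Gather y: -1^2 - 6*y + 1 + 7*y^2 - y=7*y^2 - 7*y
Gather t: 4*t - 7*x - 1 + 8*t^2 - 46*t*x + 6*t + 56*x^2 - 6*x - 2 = 8*t^2 + t*(10 - 46*x) + 56*x^2 - 13*x - 3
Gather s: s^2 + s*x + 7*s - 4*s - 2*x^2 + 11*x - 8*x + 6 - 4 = s^2 + s*(x + 3) - 2*x^2 + 3*x + 2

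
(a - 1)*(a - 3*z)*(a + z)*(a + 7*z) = a^4 + 5*a^3*z - a^3 - 17*a^2*z^2 - 5*a^2*z - 21*a*z^3 + 17*a*z^2 + 21*z^3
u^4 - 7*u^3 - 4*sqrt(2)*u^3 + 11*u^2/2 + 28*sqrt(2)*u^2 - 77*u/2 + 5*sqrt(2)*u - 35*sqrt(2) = (u - 7)*(u - 5*sqrt(2)/2)*(u - 2*sqrt(2))*(u + sqrt(2)/2)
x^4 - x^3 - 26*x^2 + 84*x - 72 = (x - 3)*(x - 2)^2*(x + 6)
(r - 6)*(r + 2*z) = r^2 + 2*r*z - 6*r - 12*z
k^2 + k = k*(k + 1)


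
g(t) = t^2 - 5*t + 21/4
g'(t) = 2*t - 5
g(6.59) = 15.73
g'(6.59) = 8.18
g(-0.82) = 10.02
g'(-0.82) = -6.64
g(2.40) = -0.99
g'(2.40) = -0.20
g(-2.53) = 24.30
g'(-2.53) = -10.06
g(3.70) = 0.44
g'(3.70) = 2.40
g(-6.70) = 83.64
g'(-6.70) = -18.40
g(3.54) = 0.08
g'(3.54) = 2.08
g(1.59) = -0.17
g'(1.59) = -1.82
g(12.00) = 89.25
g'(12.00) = 19.00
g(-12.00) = 209.25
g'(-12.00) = -29.00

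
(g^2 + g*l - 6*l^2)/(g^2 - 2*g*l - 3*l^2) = (-g^2 - g*l + 6*l^2)/(-g^2 + 2*g*l + 3*l^2)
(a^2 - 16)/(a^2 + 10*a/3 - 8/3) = 3*(a - 4)/(3*a - 2)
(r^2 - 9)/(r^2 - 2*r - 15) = (r - 3)/(r - 5)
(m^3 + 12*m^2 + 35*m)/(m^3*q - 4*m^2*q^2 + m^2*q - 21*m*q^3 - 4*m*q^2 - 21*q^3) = m*(-m^2 - 12*m - 35)/(q*(-m^3 + 4*m^2*q - m^2 + 21*m*q^2 + 4*m*q + 21*q^2))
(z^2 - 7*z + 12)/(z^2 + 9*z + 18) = (z^2 - 7*z + 12)/(z^2 + 9*z + 18)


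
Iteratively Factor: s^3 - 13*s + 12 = (s - 1)*(s^2 + s - 12) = (s - 3)*(s - 1)*(s + 4)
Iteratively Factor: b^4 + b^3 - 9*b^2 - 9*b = (b + 3)*(b^3 - 2*b^2 - 3*b) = (b + 1)*(b + 3)*(b^2 - 3*b) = (b - 3)*(b + 1)*(b + 3)*(b)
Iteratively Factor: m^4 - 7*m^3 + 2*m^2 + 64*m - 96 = (m + 3)*(m^3 - 10*m^2 + 32*m - 32) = (m - 2)*(m + 3)*(m^2 - 8*m + 16) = (m - 4)*(m - 2)*(m + 3)*(m - 4)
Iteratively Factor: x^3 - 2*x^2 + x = (x)*(x^2 - 2*x + 1) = x*(x - 1)*(x - 1)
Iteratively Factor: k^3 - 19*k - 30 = (k + 3)*(k^2 - 3*k - 10) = (k + 2)*(k + 3)*(k - 5)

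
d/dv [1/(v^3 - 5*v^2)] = (10 - 3*v)/(v^3*(v - 5)^2)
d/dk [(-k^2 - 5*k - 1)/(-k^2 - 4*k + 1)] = (-k^2 - 4*k - 9)/(k^4 + 8*k^3 + 14*k^2 - 8*k + 1)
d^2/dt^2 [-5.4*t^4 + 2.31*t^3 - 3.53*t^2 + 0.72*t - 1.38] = -64.8*t^2 + 13.86*t - 7.06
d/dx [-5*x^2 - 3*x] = -10*x - 3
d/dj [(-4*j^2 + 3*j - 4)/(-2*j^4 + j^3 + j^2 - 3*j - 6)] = ((8*j - 3)*(2*j^4 - j^3 - j^2 + 3*j + 6) - (4*j^2 - 3*j + 4)*(8*j^3 - 3*j^2 - 2*j + 3))/(2*j^4 - j^3 - j^2 + 3*j + 6)^2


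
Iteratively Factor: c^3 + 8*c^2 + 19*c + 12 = (c + 3)*(c^2 + 5*c + 4) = (c + 3)*(c + 4)*(c + 1)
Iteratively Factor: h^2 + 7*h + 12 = (h + 4)*(h + 3)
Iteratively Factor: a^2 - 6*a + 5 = (a - 1)*(a - 5)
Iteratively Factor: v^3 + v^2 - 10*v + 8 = (v - 1)*(v^2 + 2*v - 8) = (v - 1)*(v + 4)*(v - 2)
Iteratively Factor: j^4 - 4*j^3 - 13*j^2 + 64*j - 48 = (j - 4)*(j^3 - 13*j + 12) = (j - 4)*(j - 1)*(j^2 + j - 12) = (j - 4)*(j - 3)*(j - 1)*(j + 4)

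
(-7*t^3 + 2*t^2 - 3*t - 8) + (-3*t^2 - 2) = -7*t^3 - t^2 - 3*t - 10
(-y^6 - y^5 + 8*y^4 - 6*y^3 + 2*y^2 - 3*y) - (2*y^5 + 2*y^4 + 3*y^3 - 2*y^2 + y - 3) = -y^6 - 3*y^5 + 6*y^4 - 9*y^3 + 4*y^2 - 4*y + 3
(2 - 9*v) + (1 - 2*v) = 3 - 11*v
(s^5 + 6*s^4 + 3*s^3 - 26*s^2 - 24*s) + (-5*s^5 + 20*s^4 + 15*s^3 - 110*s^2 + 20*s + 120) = -4*s^5 + 26*s^4 + 18*s^3 - 136*s^2 - 4*s + 120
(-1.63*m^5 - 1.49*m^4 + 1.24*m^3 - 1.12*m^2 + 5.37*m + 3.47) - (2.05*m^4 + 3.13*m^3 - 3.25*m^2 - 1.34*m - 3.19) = -1.63*m^5 - 3.54*m^4 - 1.89*m^3 + 2.13*m^2 + 6.71*m + 6.66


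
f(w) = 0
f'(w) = 0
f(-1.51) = 0.00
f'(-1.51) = 0.00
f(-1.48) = 0.00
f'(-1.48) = 0.00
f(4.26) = 0.00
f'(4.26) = 0.00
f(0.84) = 0.00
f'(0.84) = 0.00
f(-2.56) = 0.00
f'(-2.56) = 0.00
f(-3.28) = 0.00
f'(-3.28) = 0.00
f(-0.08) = 0.00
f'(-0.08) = 0.00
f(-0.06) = 0.00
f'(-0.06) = 0.00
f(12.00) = 0.00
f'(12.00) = 0.00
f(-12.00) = 0.00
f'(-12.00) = 0.00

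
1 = 1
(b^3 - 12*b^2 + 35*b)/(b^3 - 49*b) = (b - 5)/(b + 7)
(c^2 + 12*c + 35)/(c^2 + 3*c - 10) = (c + 7)/(c - 2)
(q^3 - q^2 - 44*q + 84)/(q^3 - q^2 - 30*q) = (q^2 + 5*q - 14)/(q*(q + 5))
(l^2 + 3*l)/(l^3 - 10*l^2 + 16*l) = (l + 3)/(l^2 - 10*l + 16)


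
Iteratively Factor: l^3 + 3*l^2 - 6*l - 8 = (l + 1)*(l^2 + 2*l - 8) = (l + 1)*(l + 4)*(l - 2)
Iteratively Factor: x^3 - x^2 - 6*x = (x - 3)*(x^2 + 2*x) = (x - 3)*(x + 2)*(x)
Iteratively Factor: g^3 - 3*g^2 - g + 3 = (g + 1)*(g^2 - 4*g + 3) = (g - 1)*(g + 1)*(g - 3)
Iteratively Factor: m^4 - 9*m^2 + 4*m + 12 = (m - 2)*(m^3 + 2*m^2 - 5*m - 6) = (m - 2)*(m + 1)*(m^2 + m - 6) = (m - 2)^2*(m + 1)*(m + 3)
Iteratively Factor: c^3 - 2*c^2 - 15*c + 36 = (c + 4)*(c^2 - 6*c + 9) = (c - 3)*(c + 4)*(c - 3)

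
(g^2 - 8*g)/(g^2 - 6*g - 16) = g/(g + 2)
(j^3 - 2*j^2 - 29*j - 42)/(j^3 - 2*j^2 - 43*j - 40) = (-j^3 + 2*j^2 + 29*j + 42)/(-j^3 + 2*j^2 + 43*j + 40)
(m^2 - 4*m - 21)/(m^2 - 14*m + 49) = (m + 3)/(m - 7)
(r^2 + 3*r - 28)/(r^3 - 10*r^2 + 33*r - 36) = (r + 7)/(r^2 - 6*r + 9)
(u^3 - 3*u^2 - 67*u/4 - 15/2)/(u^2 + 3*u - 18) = (4*u^3 - 12*u^2 - 67*u - 30)/(4*(u^2 + 3*u - 18))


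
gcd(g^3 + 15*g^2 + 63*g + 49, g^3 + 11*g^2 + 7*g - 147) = g^2 + 14*g + 49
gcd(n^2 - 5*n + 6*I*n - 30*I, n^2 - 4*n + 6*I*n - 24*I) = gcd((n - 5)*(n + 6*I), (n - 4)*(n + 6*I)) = n + 6*I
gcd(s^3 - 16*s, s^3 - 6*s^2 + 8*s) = s^2 - 4*s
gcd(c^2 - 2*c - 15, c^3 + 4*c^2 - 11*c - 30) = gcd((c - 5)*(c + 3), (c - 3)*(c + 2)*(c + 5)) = 1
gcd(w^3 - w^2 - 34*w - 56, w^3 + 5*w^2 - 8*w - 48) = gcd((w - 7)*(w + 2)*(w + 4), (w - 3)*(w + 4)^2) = w + 4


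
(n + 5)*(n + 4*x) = n^2 + 4*n*x + 5*n + 20*x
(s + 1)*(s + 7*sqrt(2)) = s^2 + s + 7*sqrt(2)*s + 7*sqrt(2)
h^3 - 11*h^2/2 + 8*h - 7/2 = (h - 7/2)*(h - 1)^2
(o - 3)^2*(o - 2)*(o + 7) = o^4 - o^3 - 35*o^2 + 129*o - 126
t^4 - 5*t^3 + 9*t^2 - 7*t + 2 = (t - 2)*(t - 1)^3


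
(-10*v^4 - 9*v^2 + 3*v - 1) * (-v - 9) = 10*v^5 + 90*v^4 + 9*v^3 + 78*v^2 - 26*v + 9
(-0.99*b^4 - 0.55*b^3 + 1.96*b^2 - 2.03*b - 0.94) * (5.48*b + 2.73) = -5.4252*b^5 - 5.7167*b^4 + 9.2393*b^3 - 5.7736*b^2 - 10.6931*b - 2.5662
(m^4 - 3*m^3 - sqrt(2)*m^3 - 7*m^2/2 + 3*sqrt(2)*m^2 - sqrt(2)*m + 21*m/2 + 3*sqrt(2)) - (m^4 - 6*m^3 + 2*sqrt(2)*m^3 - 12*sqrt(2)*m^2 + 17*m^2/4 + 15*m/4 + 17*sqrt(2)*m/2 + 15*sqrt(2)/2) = -3*sqrt(2)*m^3 + 3*m^3 - 31*m^2/4 + 15*sqrt(2)*m^2 - 19*sqrt(2)*m/2 + 27*m/4 - 9*sqrt(2)/2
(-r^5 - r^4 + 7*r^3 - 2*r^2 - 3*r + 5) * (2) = -2*r^5 - 2*r^4 + 14*r^3 - 4*r^2 - 6*r + 10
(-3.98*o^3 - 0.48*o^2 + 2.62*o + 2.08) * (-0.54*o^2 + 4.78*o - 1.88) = 2.1492*o^5 - 18.7652*o^4 + 3.7732*o^3 + 12.3028*o^2 + 5.0168*o - 3.9104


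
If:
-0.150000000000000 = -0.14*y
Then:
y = 1.07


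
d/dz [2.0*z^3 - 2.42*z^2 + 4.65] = z*(6.0*z - 4.84)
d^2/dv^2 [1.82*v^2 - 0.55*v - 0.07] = 3.64000000000000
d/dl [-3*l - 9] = -3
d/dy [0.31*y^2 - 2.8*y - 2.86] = 0.62*y - 2.8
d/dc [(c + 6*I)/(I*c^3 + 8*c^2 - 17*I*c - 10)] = 2*(I*c^3 - 5*c^2 + 48*I*c + 56)/(c^6 - 16*I*c^5 - 98*c^4 + 292*I*c^3 + 449*c^2 - 340*I*c - 100)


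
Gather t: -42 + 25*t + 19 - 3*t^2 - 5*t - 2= -3*t^2 + 20*t - 25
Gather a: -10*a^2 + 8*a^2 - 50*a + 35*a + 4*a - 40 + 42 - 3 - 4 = -2*a^2 - 11*a - 5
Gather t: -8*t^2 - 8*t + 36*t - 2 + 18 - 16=-8*t^2 + 28*t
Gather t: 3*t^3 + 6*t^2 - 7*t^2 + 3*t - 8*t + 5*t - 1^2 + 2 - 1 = 3*t^3 - t^2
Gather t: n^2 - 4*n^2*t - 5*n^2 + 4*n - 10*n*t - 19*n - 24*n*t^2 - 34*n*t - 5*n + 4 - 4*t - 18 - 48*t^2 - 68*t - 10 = -4*n^2 - 20*n + t^2*(-24*n - 48) + t*(-4*n^2 - 44*n - 72) - 24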